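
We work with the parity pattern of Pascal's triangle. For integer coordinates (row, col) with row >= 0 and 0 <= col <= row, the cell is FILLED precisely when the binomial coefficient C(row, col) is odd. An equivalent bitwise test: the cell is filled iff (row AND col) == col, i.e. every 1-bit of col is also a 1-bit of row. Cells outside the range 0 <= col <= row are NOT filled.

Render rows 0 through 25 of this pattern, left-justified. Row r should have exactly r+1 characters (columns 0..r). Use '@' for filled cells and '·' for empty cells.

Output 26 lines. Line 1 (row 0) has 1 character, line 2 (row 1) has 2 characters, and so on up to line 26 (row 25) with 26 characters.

r0=0: @
r1=1: @@
r2=10: @·@
r3=11: @@@@
r4=100: @···@
r5=101: @@··@@
r6=110: @·@·@·@
r7=111: @@@@@@@@
r8=1000: @·······@
r9=1001: @@······@@
r10=1010: @·@·····@·@
r11=1011: @@@@····@@@@
r12=1100: @···@···@···@
r13=1101: @@··@@··@@··@@
r14=1110: @·@·@·@·@·@·@·@
r15=1111: @@@@@@@@@@@@@@@@
r16=10000: @···············@
r17=10001: @@··············@@
r18=10010: @·@·············@·@
r19=10011: @@@@············@@@@
r20=10100: @···@···········@···@
r21=10101: @@··@@··········@@··@@
r22=10110: @·@·@·@·········@·@·@·@
r23=10111: @@@@@@@@········@@@@@@@@
r24=11000: @·······@·······@·······@
r25=11001: @@······@@······@@······@@

Answer: @
@@
@·@
@@@@
@···@
@@··@@
@·@·@·@
@@@@@@@@
@·······@
@@······@@
@·@·····@·@
@@@@····@@@@
@···@···@···@
@@··@@··@@··@@
@·@·@·@·@·@·@·@
@@@@@@@@@@@@@@@@
@···············@
@@··············@@
@·@·············@·@
@@@@············@@@@
@···@···········@···@
@@··@@··········@@··@@
@·@·@·@·········@·@·@·@
@@@@@@@@········@@@@@@@@
@·······@·······@·······@
@@······@@······@@······@@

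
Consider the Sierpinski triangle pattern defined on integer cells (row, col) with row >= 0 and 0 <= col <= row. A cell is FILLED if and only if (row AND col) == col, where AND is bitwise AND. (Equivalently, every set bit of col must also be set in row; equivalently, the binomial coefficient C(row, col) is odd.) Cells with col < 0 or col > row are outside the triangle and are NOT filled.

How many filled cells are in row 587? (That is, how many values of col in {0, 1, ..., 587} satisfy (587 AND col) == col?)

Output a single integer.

Answer: 32

Derivation:
587 in binary = 1001001011
popcount(587) = number of 1-bits in 1001001011 = 5
A col c satisfies (587 AND c) == c iff every set bit of c is also set in 587; each of the 5 set bits of 587 can independently be on or off in c.
count = 2^5 = 32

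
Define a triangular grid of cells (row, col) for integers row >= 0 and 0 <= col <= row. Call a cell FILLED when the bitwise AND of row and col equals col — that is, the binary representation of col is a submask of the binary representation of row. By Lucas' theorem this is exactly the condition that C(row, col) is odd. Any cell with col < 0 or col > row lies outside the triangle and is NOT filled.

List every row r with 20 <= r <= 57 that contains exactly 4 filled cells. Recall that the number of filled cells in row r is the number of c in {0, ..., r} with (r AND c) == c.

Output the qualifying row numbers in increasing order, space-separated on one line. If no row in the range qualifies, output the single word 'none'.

Answer: 20 24 33 34 36 40 48

Derivation:
Row r has 2^popcount(r) filled cells, so we need popcount(r) = log2(4) = 2.
Scan r = 20..57 and keep those with exactly 2 one-bits:
r=20=10100 popcount=2 -> KEEP
r=21=10101 popcount=3 -> skip
r=22=10110 popcount=3 -> skip
r=23=10111 popcount=4 -> skip
r=24=11000 popcount=2 -> KEEP
r=25=11001 popcount=3 -> skip
r=26=11010 popcount=3 -> skip
r=27=11011 popcount=4 -> skip
r=28=11100 popcount=3 -> skip
r=29=11101 popcount=4 -> skip
r=30=11110 popcount=4 -> skip
r=31=11111 popcount=5 -> skip
r=32=100000 popcount=1 -> skip
r=33=100001 popcount=2 -> KEEP
r=34=100010 popcount=2 -> KEEP
r=35=100011 popcount=3 -> skip
r=36=100100 popcount=2 -> KEEP
r=37=100101 popcount=3 -> skip
r=38=100110 popcount=3 -> skip
r=39=100111 popcount=4 -> skip
r=40=101000 popcount=2 -> KEEP
r=41=101001 popcount=3 -> skip
r=42=101010 popcount=3 -> skip
r=43=101011 popcount=4 -> skip
r=44=101100 popcount=3 -> skip
r=45=101101 popcount=4 -> skip
r=46=101110 popcount=4 -> skip
r=47=101111 popcount=5 -> skip
r=48=110000 popcount=2 -> KEEP
r=49=110001 popcount=3 -> skip
r=50=110010 popcount=3 -> skip
r=51=110011 popcount=4 -> skip
r=52=110100 popcount=3 -> skip
r=53=110101 popcount=4 -> skip
r=54=110110 popcount=4 -> skip
r=55=110111 popcount=5 -> skip
r=56=111000 popcount=3 -> skip
r=57=111001 popcount=4 -> skip
Kept rows: 20 24 33 34 36 40 48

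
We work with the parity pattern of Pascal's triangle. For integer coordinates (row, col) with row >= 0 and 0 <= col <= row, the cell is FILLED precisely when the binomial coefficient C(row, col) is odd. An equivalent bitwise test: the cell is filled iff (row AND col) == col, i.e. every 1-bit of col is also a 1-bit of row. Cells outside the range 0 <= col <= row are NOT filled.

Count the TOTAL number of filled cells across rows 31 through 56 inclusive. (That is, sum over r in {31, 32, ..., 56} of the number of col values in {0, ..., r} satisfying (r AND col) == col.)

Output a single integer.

r31=11111 pc5: +32 =32
r32=100000 pc1: +2 =34
r33=100001 pc2: +4 =38
r34=100010 pc2: +4 =42
r35=100011 pc3: +8 =50
r36=100100 pc2: +4 =54
r37=100101 pc3: +8 =62
r38=100110 pc3: +8 =70
r39=100111 pc4: +16 =86
r40=101000 pc2: +4 =90
r41=101001 pc3: +8 =98
r42=101010 pc3: +8 =106
r43=101011 pc4: +16 =122
r44=101100 pc3: +8 =130
r45=101101 pc4: +16 =146
r46=101110 pc4: +16 =162
r47=101111 pc5: +32 =194
r48=110000 pc2: +4 =198
r49=110001 pc3: +8 =206
r50=110010 pc3: +8 =214
r51=110011 pc4: +16 =230
r52=110100 pc3: +8 =238
r53=110101 pc4: +16 =254
r54=110110 pc4: +16 =270
r55=110111 pc5: +32 =302
r56=111000 pc3: +8 =310

Answer: 310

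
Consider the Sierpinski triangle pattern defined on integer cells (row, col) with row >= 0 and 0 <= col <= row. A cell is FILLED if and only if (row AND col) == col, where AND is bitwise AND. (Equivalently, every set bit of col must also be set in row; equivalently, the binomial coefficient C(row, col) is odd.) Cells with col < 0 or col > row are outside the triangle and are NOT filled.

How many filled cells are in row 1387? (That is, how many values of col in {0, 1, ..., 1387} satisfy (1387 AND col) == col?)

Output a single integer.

Answer: 128

Derivation:
1387 in binary = 10101101011
popcount(1387) = number of 1-bits in 10101101011 = 7
A col c satisfies (1387 AND c) == c iff every set bit of c is also set in 1387; each of the 7 set bits of 1387 can independently be on or off in c.
count = 2^7 = 128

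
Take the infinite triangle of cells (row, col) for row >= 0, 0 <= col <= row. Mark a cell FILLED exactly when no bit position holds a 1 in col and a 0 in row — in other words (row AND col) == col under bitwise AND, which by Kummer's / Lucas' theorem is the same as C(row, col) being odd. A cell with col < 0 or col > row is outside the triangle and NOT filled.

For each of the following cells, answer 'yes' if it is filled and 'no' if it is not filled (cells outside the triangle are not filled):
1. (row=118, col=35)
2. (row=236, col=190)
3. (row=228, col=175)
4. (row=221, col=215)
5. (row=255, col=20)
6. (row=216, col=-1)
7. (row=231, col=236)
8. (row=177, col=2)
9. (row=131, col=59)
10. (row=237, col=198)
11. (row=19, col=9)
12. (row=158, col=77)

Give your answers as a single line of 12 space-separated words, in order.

(118,35): row=0b1110110, col=0b100011, row AND col = 0b100010 = 34; 34 != 35 -> empty
(236,190): row=0b11101100, col=0b10111110, row AND col = 0b10101100 = 172; 172 != 190 -> empty
(228,175): row=0b11100100, col=0b10101111, row AND col = 0b10100100 = 164; 164 != 175 -> empty
(221,215): row=0b11011101, col=0b11010111, row AND col = 0b11010101 = 213; 213 != 215 -> empty
(255,20): row=0b11111111, col=0b10100, row AND col = 0b10100 = 20; 20 == 20 -> filled
(216,-1): col outside [0, 216] -> not filled
(231,236): col outside [0, 231] -> not filled
(177,2): row=0b10110001, col=0b10, row AND col = 0b0 = 0; 0 != 2 -> empty
(131,59): row=0b10000011, col=0b111011, row AND col = 0b11 = 3; 3 != 59 -> empty
(237,198): row=0b11101101, col=0b11000110, row AND col = 0b11000100 = 196; 196 != 198 -> empty
(19,9): row=0b10011, col=0b1001, row AND col = 0b1 = 1; 1 != 9 -> empty
(158,77): row=0b10011110, col=0b1001101, row AND col = 0b1100 = 12; 12 != 77 -> empty

Answer: no no no no yes no no no no no no no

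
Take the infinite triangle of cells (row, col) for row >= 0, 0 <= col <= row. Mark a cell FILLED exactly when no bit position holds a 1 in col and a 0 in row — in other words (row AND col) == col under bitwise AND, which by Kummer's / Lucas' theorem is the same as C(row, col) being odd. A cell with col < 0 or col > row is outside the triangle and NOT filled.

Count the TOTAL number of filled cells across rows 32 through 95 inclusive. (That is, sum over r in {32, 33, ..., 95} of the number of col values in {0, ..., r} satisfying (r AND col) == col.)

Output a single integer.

r32=100000 pc1: +2 =2
r33=100001 pc2: +4 =6
r34=100010 pc2: +4 =10
r35=100011 pc3: +8 =18
r36=100100 pc2: +4 =22
r37=100101 pc3: +8 =30
r38=100110 pc3: +8 =38
r39=100111 pc4: +16 =54
r40=101000 pc2: +4 =58
r41=101001 pc3: +8 =66
r42=101010 pc3: +8 =74
r43=101011 pc4: +16 =90
r44=101100 pc3: +8 =98
r45=101101 pc4: +16 =114
r46=101110 pc4: +16 =130
r47=101111 pc5: +32 =162
r48=110000 pc2: +4 =166
r49=110001 pc3: +8 =174
r50=110010 pc3: +8 =182
r51=110011 pc4: +16 =198
r52=110100 pc3: +8 =206
r53=110101 pc4: +16 =222
r54=110110 pc4: +16 =238
r55=110111 pc5: +32 =270
r56=111000 pc3: +8 =278
r57=111001 pc4: +16 =294
r58=111010 pc4: +16 =310
r59=111011 pc5: +32 =342
r60=111100 pc4: +16 =358
r61=111101 pc5: +32 =390
r62=111110 pc5: +32 =422
r63=111111 pc6: +64 =486
r64=1000000 pc1: +2 =488
r65=1000001 pc2: +4 =492
r66=1000010 pc2: +4 =496
r67=1000011 pc3: +8 =504
r68=1000100 pc2: +4 =508
r69=1000101 pc3: +8 =516
r70=1000110 pc3: +8 =524
r71=1000111 pc4: +16 =540
r72=1001000 pc2: +4 =544
r73=1001001 pc3: +8 =552
r74=1001010 pc3: +8 =560
r75=1001011 pc4: +16 =576
r76=1001100 pc3: +8 =584
r77=1001101 pc4: +16 =600
r78=1001110 pc4: +16 =616
r79=1001111 pc5: +32 =648
r80=1010000 pc2: +4 =652
r81=1010001 pc3: +8 =660
r82=1010010 pc3: +8 =668
r83=1010011 pc4: +16 =684
r84=1010100 pc3: +8 =692
r85=1010101 pc4: +16 =708
r86=1010110 pc4: +16 =724
r87=1010111 pc5: +32 =756
r88=1011000 pc3: +8 =764
r89=1011001 pc4: +16 =780
r90=1011010 pc4: +16 =796
r91=1011011 pc5: +32 =828
r92=1011100 pc4: +16 =844
r93=1011101 pc5: +32 =876
r94=1011110 pc5: +32 =908
r95=1011111 pc6: +64 =972

Answer: 972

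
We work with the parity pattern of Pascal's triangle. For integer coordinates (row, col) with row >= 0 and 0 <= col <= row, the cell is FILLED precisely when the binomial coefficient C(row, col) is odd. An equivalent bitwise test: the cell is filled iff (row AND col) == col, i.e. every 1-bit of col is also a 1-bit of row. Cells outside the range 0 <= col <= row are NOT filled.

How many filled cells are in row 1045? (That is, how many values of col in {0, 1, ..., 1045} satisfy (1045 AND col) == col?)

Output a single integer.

1045 in binary = 10000010101
popcount(1045) = number of 1-bits in 10000010101 = 4
A col c satisfies (1045 AND c) == c iff every set bit of c is also set in 1045; each of the 4 set bits of 1045 can independently be on or off in c.
count = 2^4 = 16

Answer: 16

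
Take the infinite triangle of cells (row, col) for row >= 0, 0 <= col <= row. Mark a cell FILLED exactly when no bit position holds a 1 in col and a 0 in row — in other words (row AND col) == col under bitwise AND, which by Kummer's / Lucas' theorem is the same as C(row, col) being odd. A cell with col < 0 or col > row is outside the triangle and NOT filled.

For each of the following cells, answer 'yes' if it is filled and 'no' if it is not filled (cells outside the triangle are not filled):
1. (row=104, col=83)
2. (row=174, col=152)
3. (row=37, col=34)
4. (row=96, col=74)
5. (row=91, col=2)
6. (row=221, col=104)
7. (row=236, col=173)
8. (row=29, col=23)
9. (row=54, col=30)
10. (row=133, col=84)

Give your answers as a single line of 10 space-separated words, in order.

(104,83): row=0b1101000, col=0b1010011, row AND col = 0b1000000 = 64; 64 != 83 -> empty
(174,152): row=0b10101110, col=0b10011000, row AND col = 0b10001000 = 136; 136 != 152 -> empty
(37,34): row=0b100101, col=0b100010, row AND col = 0b100000 = 32; 32 != 34 -> empty
(96,74): row=0b1100000, col=0b1001010, row AND col = 0b1000000 = 64; 64 != 74 -> empty
(91,2): row=0b1011011, col=0b10, row AND col = 0b10 = 2; 2 == 2 -> filled
(221,104): row=0b11011101, col=0b1101000, row AND col = 0b1001000 = 72; 72 != 104 -> empty
(236,173): row=0b11101100, col=0b10101101, row AND col = 0b10101100 = 172; 172 != 173 -> empty
(29,23): row=0b11101, col=0b10111, row AND col = 0b10101 = 21; 21 != 23 -> empty
(54,30): row=0b110110, col=0b11110, row AND col = 0b10110 = 22; 22 != 30 -> empty
(133,84): row=0b10000101, col=0b1010100, row AND col = 0b100 = 4; 4 != 84 -> empty

Answer: no no no no yes no no no no no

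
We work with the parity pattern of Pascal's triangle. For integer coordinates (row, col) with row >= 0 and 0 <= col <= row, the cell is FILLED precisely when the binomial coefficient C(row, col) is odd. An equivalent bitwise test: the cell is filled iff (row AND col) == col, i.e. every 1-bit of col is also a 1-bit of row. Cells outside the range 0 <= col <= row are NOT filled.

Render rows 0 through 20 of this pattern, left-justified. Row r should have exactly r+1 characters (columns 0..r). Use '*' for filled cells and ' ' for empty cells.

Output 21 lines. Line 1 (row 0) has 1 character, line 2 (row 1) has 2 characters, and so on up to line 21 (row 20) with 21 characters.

r0=0: *
r1=1: **
r2=10: * *
r3=11: ****
r4=100: *   *
r5=101: **  **
r6=110: * * * *
r7=111: ********
r8=1000: *       *
r9=1001: **      **
r10=1010: * *     * *
r11=1011: ****    ****
r12=1100: *   *   *   *
r13=1101: **  **  **  **
r14=1110: * * * * * * * *
r15=1111: ****************
r16=10000: *               *
r17=10001: **              **
r18=10010: * *             * *
r19=10011: ****            ****
r20=10100: *   *           *   *

Answer: *
**
* *
****
*   *
**  **
* * * *
********
*       *
**      **
* *     * *
****    ****
*   *   *   *
**  **  **  **
* * * * * * * *
****************
*               *
**              **
* *             * *
****            ****
*   *           *   *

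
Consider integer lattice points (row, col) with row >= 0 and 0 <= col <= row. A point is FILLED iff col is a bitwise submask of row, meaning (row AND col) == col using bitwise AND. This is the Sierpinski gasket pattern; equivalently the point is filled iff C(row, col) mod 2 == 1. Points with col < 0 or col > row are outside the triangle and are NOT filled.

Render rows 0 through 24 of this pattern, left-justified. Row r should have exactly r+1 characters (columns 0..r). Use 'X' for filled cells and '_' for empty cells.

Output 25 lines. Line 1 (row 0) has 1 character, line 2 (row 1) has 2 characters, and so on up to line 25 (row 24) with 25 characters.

r0=0: X
r1=1: XX
r2=10: X_X
r3=11: XXXX
r4=100: X___X
r5=101: XX__XX
r6=110: X_X_X_X
r7=111: XXXXXXXX
r8=1000: X_______X
r9=1001: XX______XX
r10=1010: X_X_____X_X
r11=1011: XXXX____XXXX
r12=1100: X___X___X___X
r13=1101: XX__XX__XX__XX
r14=1110: X_X_X_X_X_X_X_X
r15=1111: XXXXXXXXXXXXXXXX
r16=10000: X_______________X
r17=10001: XX______________XX
r18=10010: X_X_____________X_X
r19=10011: XXXX____________XXXX
r20=10100: X___X___________X___X
r21=10101: XX__XX__________XX__XX
r22=10110: X_X_X_X_________X_X_X_X
r23=10111: XXXXXXXX________XXXXXXXX
r24=11000: X_______X_______X_______X

Answer: X
XX
X_X
XXXX
X___X
XX__XX
X_X_X_X
XXXXXXXX
X_______X
XX______XX
X_X_____X_X
XXXX____XXXX
X___X___X___X
XX__XX__XX__XX
X_X_X_X_X_X_X_X
XXXXXXXXXXXXXXXX
X_______________X
XX______________XX
X_X_____________X_X
XXXX____________XXXX
X___X___________X___X
XX__XX__________XX__XX
X_X_X_X_________X_X_X_X
XXXXXXXX________XXXXXXXX
X_______X_______X_______X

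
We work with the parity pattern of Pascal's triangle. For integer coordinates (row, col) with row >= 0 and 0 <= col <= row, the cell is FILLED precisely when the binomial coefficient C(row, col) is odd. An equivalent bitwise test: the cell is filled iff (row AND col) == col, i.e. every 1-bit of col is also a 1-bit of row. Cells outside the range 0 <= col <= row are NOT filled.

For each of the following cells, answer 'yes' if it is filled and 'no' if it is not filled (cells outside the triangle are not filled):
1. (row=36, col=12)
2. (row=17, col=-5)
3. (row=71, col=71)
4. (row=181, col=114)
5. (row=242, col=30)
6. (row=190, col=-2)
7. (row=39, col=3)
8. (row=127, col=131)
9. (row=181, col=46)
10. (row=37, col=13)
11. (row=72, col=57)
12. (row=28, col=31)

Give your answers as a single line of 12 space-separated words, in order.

Answer: no no yes no no no yes no no no no no

Derivation:
(36,12): row=0b100100, col=0b1100, row AND col = 0b100 = 4; 4 != 12 -> empty
(17,-5): col outside [0, 17] -> not filled
(71,71): row=0b1000111, col=0b1000111, row AND col = 0b1000111 = 71; 71 == 71 -> filled
(181,114): row=0b10110101, col=0b1110010, row AND col = 0b110000 = 48; 48 != 114 -> empty
(242,30): row=0b11110010, col=0b11110, row AND col = 0b10010 = 18; 18 != 30 -> empty
(190,-2): col outside [0, 190] -> not filled
(39,3): row=0b100111, col=0b11, row AND col = 0b11 = 3; 3 == 3 -> filled
(127,131): col outside [0, 127] -> not filled
(181,46): row=0b10110101, col=0b101110, row AND col = 0b100100 = 36; 36 != 46 -> empty
(37,13): row=0b100101, col=0b1101, row AND col = 0b101 = 5; 5 != 13 -> empty
(72,57): row=0b1001000, col=0b111001, row AND col = 0b1000 = 8; 8 != 57 -> empty
(28,31): col outside [0, 28] -> not filled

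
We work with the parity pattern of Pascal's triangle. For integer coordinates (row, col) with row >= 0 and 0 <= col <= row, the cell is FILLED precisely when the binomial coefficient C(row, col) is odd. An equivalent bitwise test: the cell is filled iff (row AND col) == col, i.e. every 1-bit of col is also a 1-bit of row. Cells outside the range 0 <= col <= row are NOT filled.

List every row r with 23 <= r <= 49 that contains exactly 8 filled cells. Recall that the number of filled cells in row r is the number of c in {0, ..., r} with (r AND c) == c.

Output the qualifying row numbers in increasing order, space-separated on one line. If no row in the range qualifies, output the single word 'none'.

Row r has 2^popcount(r) filled cells, so we need popcount(r) = log2(8) = 3.
Scan r = 23..49 and keep those with exactly 3 one-bits:
r=23=10111 popcount=4 -> skip
r=24=11000 popcount=2 -> skip
r=25=11001 popcount=3 -> KEEP
r=26=11010 popcount=3 -> KEEP
r=27=11011 popcount=4 -> skip
r=28=11100 popcount=3 -> KEEP
r=29=11101 popcount=4 -> skip
r=30=11110 popcount=4 -> skip
r=31=11111 popcount=5 -> skip
r=32=100000 popcount=1 -> skip
r=33=100001 popcount=2 -> skip
r=34=100010 popcount=2 -> skip
r=35=100011 popcount=3 -> KEEP
r=36=100100 popcount=2 -> skip
r=37=100101 popcount=3 -> KEEP
r=38=100110 popcount=3 -> KEEP
r=39=100111 popcount=4 -> skip
r=40=101000 popcount=2 -> skip
r=41=101001 popcount=3 -> KEEP
r=42=101010 popcount=3 -> KEEP
r=43=101011 popcount=4 -> skip
r=44=101100 popcount=3 -> KEEP
r=45=101101 popcount=4 -> skip
r=46=101110 popcount=4 -> skip
r=47=101111 popcount=5 -> skip
r=48=110000 popcount=2 -> skip
r=49=110001 popcount=3 -> KEEP
Kept rows: 25 26 28 35 37 38 41 42 44 49

Answer: 25 26 28 35 37 38 41 42 44 49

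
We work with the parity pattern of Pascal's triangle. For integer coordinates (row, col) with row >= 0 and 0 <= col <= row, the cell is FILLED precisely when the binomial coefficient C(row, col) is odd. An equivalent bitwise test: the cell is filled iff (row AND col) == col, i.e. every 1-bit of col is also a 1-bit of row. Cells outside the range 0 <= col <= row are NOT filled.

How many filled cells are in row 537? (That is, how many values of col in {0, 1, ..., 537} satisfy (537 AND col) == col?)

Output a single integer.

Answer: 16

Derivation:
537 in binary = 1000011001
popcount(537) = number of 1-bits in 1000011001 = 4
A col c satisfies (537 AND c) == c iff every set bit of c is also set in 537; each of the 4 set bits of 537 can independently be on or off in c.
count = 2^4 = 16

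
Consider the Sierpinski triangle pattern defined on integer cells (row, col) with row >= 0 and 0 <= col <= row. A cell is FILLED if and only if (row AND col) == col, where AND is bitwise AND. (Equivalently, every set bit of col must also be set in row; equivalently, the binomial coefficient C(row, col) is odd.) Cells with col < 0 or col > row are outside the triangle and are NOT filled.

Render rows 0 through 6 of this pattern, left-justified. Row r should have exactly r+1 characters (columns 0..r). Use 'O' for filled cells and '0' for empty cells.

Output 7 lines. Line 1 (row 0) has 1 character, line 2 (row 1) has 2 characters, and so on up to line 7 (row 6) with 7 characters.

r0=0: O
r1=1: OO
r2=10: O0O
r3=11: OOOO
r4=100: O000O
r5=101: OO00OO
r6=110: O0O0O0O

Answer: O
OO
O0O
OOOO
O000O
OO00OO
O0O0O0O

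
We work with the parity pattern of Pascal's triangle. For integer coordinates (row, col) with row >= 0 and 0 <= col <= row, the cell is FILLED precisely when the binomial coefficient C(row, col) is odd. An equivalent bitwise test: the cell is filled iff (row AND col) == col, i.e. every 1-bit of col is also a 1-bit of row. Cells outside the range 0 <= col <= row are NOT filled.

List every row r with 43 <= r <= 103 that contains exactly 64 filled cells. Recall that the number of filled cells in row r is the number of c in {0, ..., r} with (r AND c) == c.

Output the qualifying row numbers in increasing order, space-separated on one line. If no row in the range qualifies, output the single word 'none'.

Row r has 2^popcount(r) filled cells, so we need popcount(r) = log2(64) = 6.
Scan r = 43..103 and keep those with exactly 6 one-bits:
r=43=101011 popcount=4 -> skip
r=44=101100 popcount=3 -> skip
r=45=101101 popcount=4 -> skip
r=46=101110 popcount=4 -> skip
r=47=101111 popcount=5 -> skip
r=48=110000 popcount=2 -> skip
r=49=110001 popcount=3 -> skip
r=50=110010 popcount=3 -> skip
r=51=110011 popcount=4 -> skip
r=52=110100 popcount=3 -> skip
r=53=110101 popcount=4 -> skip
r=54=110110 popcount=4 -> skip
r=55=110111 popcount=5 -> skip
r=56=111000 popcount=3 -> skip
r=57=111001 popcount=4 -> skip
r=58=111010 popcount=4 -> skip
r=59=111011 popcount=5 -> skip
r=60=111100 popcount=4 -> skip
r=61=111101 popcount=5 -> skip
r=62=111110 popcount=5 -> skip
r=63=111111 popcount=6 -> KEEP
r=64=1000000 popcount=1 -> skip
r=65=1000001 popcount=2 -> skip
r=66=1000010 popcount=2 -> skip
r=67=1000011 popcount=3 -> skip
r=68=1000100 popcount=2 -> skip
r=69=1000101 popcount=3 -> skip
r=70=1000110 popcount=3 -> skip
r=71=1000111 popcount=4 -> skip
r=72=1001000 popcount=2 -> skip
r=73=1001001 popcount=3 -> skip
r=74=1001010 popcount=3 -> skip
r=75=1001011 popcount=4 -> skip
r=76=1001100 popcount=3 -> skip
r=77=1001101 popcount=4 -> skip
r=78=1001110 popcount=4 -> skip
r=79=1001111 popcount=5 -> skip
r=80=1010000 popcount=2 -> skip
r=81=1010001 popcount=3 -> skip
r=82=1010010 popcount=3 -> skip
r=83=1010011 popcount=4 -> skip
r=84=1010100 popcount=3 -> skip
r=85=1010101 popcount=4 -> skip
r=86=1010110 popcount=4 -> skip
r=87=1010111 popcount=5 -> skip
r=88=1011000 popcount=3 -> skip
r=89=1011001 popcount=4 -> skip
r=90=1011010 popcount=4 -> skip
r=91=1011011 popcount=5 -> skip
r=92=1011100 popcount=4 -> skip
r=93=1011101 popcount=5 -> skip
r=94=1011110 popcount=5 -> skip
r=95=1011111 popcount=6 -> KEEP
r=96=1100000 popcount=2 -> skip
r=97=1100001 popcount=3 -> skip
r=98=1100010 popcount=3 -> skip
r=99=1100011 popcount=4 -> skip
r=100=1100100 popcount=3 -> skip
r=101=1100101 popcount=4 -> skip
r=102=1100110 popcount=4 -> skip
r=103=1100111 popcount=5 -> skip
Kept rows: 63 95

Answer: 63 95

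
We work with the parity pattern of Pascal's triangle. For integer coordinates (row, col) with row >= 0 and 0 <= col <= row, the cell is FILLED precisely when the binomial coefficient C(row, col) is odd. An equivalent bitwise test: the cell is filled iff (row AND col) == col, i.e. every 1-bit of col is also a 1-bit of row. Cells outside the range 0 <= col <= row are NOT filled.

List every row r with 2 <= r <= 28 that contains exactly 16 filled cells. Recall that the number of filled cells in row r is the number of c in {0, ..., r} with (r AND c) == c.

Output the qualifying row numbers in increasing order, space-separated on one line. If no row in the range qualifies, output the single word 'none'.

Answer: 15 23 27

Derivation:
Row r has 2^popcount(r) filled cells, so we need popcount(r) = log2(16) = 4.
Scan r = 2..28 and keep those with exactly 4 one-bits:
r=2=10 popcount=1 -> skip
r=3=11 popcount=2 -> skip
r=4=100 popcount=1 -> skip
r=5=101 popcount=2 -> skip
r=6=110 popcount=2 -> skip
r=7=111 popcount=3 -> skip
r=8=1000 popcount=1 -> skip
r=9=1001 popcount=2 -> skip
r=10=1010 popcount=2 -> skip
r=11=1011 popcount=3 -> skip
r=12=1100 popcount=2 -> skip
r=13=1101 popcount=3 -> skip
r=14=1110 popcount=3 -> skip
r=15=1111 popcount=4 -> KEEP
r=16=10000 popcount=1 -> skip
r=17=10001 popcount=2 -> skip
r=18=10010 popcount=2 -> skip
r=19=10011 popcount=3 -> skip
r=20=10100 popcount=2 -> skip
r=21=10101 popcount=3 -> skip
r=22=10110 popcount=3 -> skip
r=23=10111 popcount=4 -> KEEP
r=24=11000 popcount=2 -> skip
r=25=11001 popcount=3 -> skip
r=26=11010 popcount=3 -> skip
r=27=11011 popcount=4 -> KEEP
r=28=11100 popcount=3 -> skip
Kept rows: 15 23 27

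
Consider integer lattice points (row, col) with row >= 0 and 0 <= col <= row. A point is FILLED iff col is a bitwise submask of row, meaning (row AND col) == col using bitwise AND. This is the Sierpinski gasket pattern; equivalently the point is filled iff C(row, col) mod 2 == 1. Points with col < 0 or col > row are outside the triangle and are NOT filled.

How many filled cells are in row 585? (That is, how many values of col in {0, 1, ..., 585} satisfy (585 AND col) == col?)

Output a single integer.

Answer: 16

Derivation:
585 in binary = 1001001001
popcount(585) = number of 1-bits in 1001001001 = 4
A col c satisfies (585 AND c) == c iff every set bit of c is also set in 585; each of the 4 set bits of 585 can independently be on or off in c.
count = 2^4 = 16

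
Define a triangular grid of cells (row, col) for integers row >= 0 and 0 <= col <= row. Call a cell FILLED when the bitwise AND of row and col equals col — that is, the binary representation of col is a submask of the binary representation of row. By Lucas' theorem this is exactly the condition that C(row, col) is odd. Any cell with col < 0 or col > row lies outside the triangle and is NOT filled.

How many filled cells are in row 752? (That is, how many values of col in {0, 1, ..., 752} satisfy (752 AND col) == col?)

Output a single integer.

Answer: 32

Derivation:
752 in binary = 1011110000
popcount(752) = number of 1-bits in 1011110000 = 5
A col c satisfies (752 AND c) == c iff every set bit of c is also set in 752; each of the 5 set bits of 752 can independently be on or off in c.
count = 2^5 = 32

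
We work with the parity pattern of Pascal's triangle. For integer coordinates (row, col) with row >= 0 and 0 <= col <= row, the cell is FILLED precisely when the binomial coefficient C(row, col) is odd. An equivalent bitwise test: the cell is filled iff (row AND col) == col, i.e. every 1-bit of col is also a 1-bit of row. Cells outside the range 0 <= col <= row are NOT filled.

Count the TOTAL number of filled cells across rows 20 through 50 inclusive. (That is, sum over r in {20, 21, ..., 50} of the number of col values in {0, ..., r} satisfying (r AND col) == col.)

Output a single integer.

r20=10100 pc2: +4 =4
r21=10101 pc3: +8 =12
r22=10110 pc3: +8 =20
r23=10111 pc4: +16 =36
r24=11000 pc2: +4 =40
r25=11001 pc3: +8 =48
r26=11010 pc3: +8 =56
r27=11011 pc4: +16 =72
r28=11100 pc3: +8 =80
r29=11101 pc4: +16 =96
r30=11110 pc4: +16 =112
r31=11111 pc5: +32 =144
r32=100000 pc1: +2 =146
r33=100001 pc2: +4 =150
r34=100010 pc2: +4 =154
r35=100011 pc3: +8 =162
r36=100100 pc2: +4 =166
r37=100101 pc3: +8 =174
r38=100110 pc3: +8 =182
r39=100111 pc4: +16 =198
r40=101000 pc2: +4 =202
r41=101001 pc3: +8 =210
r42=101010 pc3: +8 =218
r43=101011 pc4: +16 =234
r44=101100 pc3: +8 =242
r45=101101 pc4: +16 =258
r46=101110 pc4: +16 =274
r47=101111 pc5: +32 =306
r48=110000 pc2: +4 =310
r49=110001 pc3: +8 =318
r50=110010 pc3: +8 =326

Answer: 326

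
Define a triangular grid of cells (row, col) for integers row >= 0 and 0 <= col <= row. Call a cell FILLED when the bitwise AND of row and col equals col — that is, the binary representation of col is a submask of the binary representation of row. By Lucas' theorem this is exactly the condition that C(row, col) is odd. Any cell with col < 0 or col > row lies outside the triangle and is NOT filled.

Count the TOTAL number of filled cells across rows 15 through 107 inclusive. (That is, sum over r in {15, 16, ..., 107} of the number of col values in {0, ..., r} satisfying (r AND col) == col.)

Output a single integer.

r15=1111 pc4: +16 =16
r16=10000 pc1: +2 =18
r17=10001 pc2: +4 =22
r18=10010 pc2: +4 =26
r19=10011 pc3: +8 =34
r20=10100 pc2: +4 =38
r21=10101 pc3: +8 =46
r22=10110 pc3: +8 =54
r23=10111 pc4: +16 =70
r24=11000 pc2: +4 =74
r25=11001 pc3: +8 =82
r26=11010 pc3: +8 =90
r27=11011 pc4: +16 =106
r28=11100 pc3: +8 =114
r29=11101 pc4: +16 =130
r30=11110 pc4: +16 =146
r31=11111 pc5: +32 =178
r32=100000 pc1: +2 =180
r33=100001 pc2: +4 =184
r34=100010 pc2: +4 =188
r35=100011 pc3: +8 =196
r36=100100 pc2: +4 =200
r37=100101 pc3: +8 =208
r38=100110 pc3: +8 =216
r39=100111 pc4: +16 =232
r40=101000 pc2: +4 =236
r41=101001 pc3: +8 =244
r42=101010 pc3: +8 =252
r43=101011 pc4: +16 =268
r44=101100 pc3: +8 =276
r45=101101 pc4: +16 =292
r46=101110 pc4: +16 =308
r47=101111 pc5: +32 =340
r48=110000 pc2: +4 =344
r49=110001 pc3: +8 =352
r50=110010 pc3: +8 =360
r51=110011 pc4: +16 =376
r52=110100 pc3: +8 =384
r53=110101 pc4: +16 =400
r54=110110 pc4: +16 =416
r55=110111 pc5: +32 =448
r56=111000 pc3: +8 =456
r57=111001 pc4: +16 =472
r58=111010 pc4: +16 =488
r59=111011 pc5: +32 =520
r60=111100 pc4: +16 =536
r61=111101 pc5: +32 =568
r62=111110 pc5: +32 =600
r63=111111 pc6: +64 =664
r64=1000000 pc1: +2 =666
r65=1000001 pc2: +4 =670
r66=1000010 pc2: +4 =674
r67=1000011 pc3: +8 =682
r68=1000100 pc2: +4 =686
r69=1000101 pc3: +8 =694
r70=1000110 pc3: +8 =702
r71=1000111 pc4: +16 =718
r72=1001000 pc2: +4 =722
r73=1001001 pc3: +8 =730
r74=1001010 pc3: +8 =738
r75=1001011 pc4: +16 =754
r76=1001100 pc3: +8 =762
r77=1001101 pc4: +16 =778
r78=1001110 pc4: +16 =794
r79=1001111 pc5: +32 =826
r80=1010000 pc2: +4 =830
r81=1010001 pc3: +8 =838
r82=1010010 pc3: +8 =846
r83=1010011 pc4: +16 =862
r84=1010100 pc3: +8 =870
r85=1010101 pc4: +16 =886
r86=1010110 pc4: +16 =902
r87=1010111 pc5: +32 =934
r88=1011000 pc3: +8 =942
r89=1011001 pc4: +16 =958
r90=1011010 pc4: +16 =974
r91=1011011 pc5: +32 =1006
r92=1011100 pc4: +16 =1022
r93=1011101 pc5: +32 =1054
r94=1011110 pc5: +32 =1086
r95=1011111 pc6: +64 =1150
r96=1100000 pc2: +4 =1154
r97=1100001 pc3: +8 =1162
r98=1100010 pc3: +8 =1170
r99=1100011 pc4: +16 =1186
r100=1100100 pc3: +8 =1194
r101=1100101 pc4: +16 =1210
r102=1100110 pc4: +16 =1226
r103=1100111 pc5: +32 =1258
r104=1101000 pc3: +8 =1266
r105=1101001 pc4: +16 =1282
r106=1101010 pc4: +16 =1298
r107=1101011 pc5: +32 =1330

Answer: 1330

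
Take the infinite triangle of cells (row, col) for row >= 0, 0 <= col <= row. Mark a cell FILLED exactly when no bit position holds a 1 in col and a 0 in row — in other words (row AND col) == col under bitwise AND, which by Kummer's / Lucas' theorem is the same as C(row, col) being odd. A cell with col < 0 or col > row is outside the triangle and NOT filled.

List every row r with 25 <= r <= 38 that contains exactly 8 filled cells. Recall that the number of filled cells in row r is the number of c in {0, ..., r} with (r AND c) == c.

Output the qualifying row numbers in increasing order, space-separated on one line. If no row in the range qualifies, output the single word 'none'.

Answer: 25 26 28 35 37 38

Derivation:
Row r has 2^popcount(r) filled cells, so we need popcount(r) = log2(8) = 3.
Scan r = 25..38 and keep those with exactly 3 one-bits:
r=25=11001 popcount=3 -> KEEP
r=26=11010 popcount=3 -> KEEP
r=27=11011 popcount=4 -> skip
r=28=11100 popcount=3 -> KEEP
r=29=11101 popcount=4 -> skip
r=30=11110 popcount=4 -> skip
r=31=11111 popcount=5 -> skip
r=32=100000 popcount=1 -> skip
r=33=100001 popcount=2 -> skip
r=34=100010 popcount=2 -> skip
r=35=100011 popcount=3 -> KEEP
r=36=100100 popcount=2 -> skip
r=37=100101 popcount=3 -> KEEP
r=38=100110 popcount=3 -> KEEP
Kept rows: 25 26 28 35 37 38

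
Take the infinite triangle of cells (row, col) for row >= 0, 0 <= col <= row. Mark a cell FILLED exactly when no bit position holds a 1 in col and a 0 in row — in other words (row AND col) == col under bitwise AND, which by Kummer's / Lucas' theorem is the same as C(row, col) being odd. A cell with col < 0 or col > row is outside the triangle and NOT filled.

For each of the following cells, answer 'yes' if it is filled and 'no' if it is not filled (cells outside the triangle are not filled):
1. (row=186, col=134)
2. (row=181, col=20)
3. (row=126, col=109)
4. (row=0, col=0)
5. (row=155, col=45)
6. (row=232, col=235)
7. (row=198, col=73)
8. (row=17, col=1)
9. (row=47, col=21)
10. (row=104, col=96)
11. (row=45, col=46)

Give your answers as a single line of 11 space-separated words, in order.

Answer: no yes no yes no no no yes no yes no

Derivation:
(186,134): row=0b10111010, col=0b10000110, row AND col = 0b10000010 = 130; 130 != 134 -> empty
(181,20): row=0b10110101, col=0b10100, row AND col = 0b10100 = 20; 20 == 20 -> filled
(126,109): row=0b1111110, col=0b1101101, row AND col = 0b1101100 = 108; 108 != 109 -> empty
(0,0): row=0b0, col=0b0, row AND col = 0b0 = 0; 0 == 0 -> filled
(155,45): row=0b10011011, col=0b101101, row AND col = 0b1001 = 9; 9 != 45 -> empty
(232,235): col outside [0, 232] -> not filled
(198,73): row=0b11000110, col=0b1001001, row AND col = 0b1000000 = 64; 64 != 73 -> empty
(17,1): row=0b10001, col=0b1, row AND col = 0b1 = 1; 1 == 1 -> filled
(47,21): row=0b101111, col=0b10101, row AND col = 0b101 = 5; 5 != 21 -> empty
(104,96): row=0b1101000, col=0b1100000, row AND col = 0b1100000 = 96; 96 == 96 -> filled
(45,46): col outside [0, 45] -> not filled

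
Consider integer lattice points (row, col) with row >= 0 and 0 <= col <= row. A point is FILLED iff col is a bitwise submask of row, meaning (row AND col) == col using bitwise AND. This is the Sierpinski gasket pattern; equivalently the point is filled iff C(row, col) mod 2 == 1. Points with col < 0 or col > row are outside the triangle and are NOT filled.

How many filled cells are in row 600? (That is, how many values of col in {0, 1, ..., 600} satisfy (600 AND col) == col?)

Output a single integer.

Answer: 16

Derivation:
600 in binary = 1001011000
popcount(600) = number of 1-bits in 1001011000 = 4
A col c satisfies (600 AND c) == c iff every set bit of c is also set in 600; each of the 4 set bits of 600 can independently be on or off in c.
count = 2^4 = 16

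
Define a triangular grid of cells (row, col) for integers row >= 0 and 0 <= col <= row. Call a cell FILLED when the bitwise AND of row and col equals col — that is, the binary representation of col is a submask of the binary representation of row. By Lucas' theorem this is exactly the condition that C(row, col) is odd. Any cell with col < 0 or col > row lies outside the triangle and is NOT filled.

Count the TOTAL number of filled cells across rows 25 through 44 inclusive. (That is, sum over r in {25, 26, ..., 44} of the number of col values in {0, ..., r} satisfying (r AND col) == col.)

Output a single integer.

r25=11001 pc3: +8 =8
r26=11010 pc3: +8 =16
r27=11011 pc4: +16 =32
r28=11100 pc3: +8 =40
r29=11101 pc4: +16 =56
r30=11110 pc4: +16 =72
r31=11111 pc5: +32 =104
r32=100000 pc1: +2 =106
r33=100001 pc2: +4 =110
r34=100010 pc2: +4 =114
r35=100011 pc3: +8 =122
r36=100100 pc2: +4 =126
r37=100101 pc3: +8 =134
r38=100110 pc3: +8 =142
r39=100111 pc4: +16 =158
r40=101000 pc2: +4 =162
r41=101001 pc3: +8 =170
r42=101010 pc3: +8 =178
r43=101011 pc4: +16 =194
r44=101100 pc3: +8 =202

Answer: 202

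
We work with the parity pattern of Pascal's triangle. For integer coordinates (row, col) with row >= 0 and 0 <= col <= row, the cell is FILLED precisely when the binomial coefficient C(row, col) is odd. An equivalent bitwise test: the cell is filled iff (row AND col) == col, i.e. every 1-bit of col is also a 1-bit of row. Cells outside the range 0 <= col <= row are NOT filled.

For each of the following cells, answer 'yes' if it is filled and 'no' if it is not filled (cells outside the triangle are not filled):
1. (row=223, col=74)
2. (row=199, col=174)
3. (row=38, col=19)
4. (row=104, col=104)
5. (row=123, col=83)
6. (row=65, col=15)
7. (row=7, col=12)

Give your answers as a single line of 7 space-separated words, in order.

Answer: yes no no yes yes no no

Derivation:
(223,74): row=0b11011111, col=0b1001010, row AND col = 0b1001010 = 74; 74 == 74 -> filled
(199,174): row=0b11000111, col=0b10101110, row AND col = 0b10000110 = 134; 134 != 174 -> empty
(38,19): row=0b100110, col=0b10011, row AND col = 0b10 = 2; 2 != 19 -> empty
(104,104): row=0b1101000, col=0b1101000, row AND col = 0b1101000 = 104; 104 == 104 -> filled
(123,83): row=0b1111011, col=0b1010011, row AND col = 0b1010011 = 83; 83 == 83 -> filled
(65,15): row=0b1000001, col=0b1111, row AND col = 0b1 = 1; 1 != 15 -> empty
(7,12): col outside [0, 7] -> not filled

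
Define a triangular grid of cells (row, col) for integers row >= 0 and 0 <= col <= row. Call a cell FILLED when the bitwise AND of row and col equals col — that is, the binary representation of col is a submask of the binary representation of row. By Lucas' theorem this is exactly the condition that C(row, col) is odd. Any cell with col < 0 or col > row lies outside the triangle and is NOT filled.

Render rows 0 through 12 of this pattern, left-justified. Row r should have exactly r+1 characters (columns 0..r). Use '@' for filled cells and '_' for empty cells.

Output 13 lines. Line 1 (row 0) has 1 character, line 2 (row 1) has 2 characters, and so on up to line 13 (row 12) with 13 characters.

r0=0: @
r1=1: @@
r2=10: @_@
r3=11: @@@@
r4=100: @___@
r5=101: @@__@@
r6=110: @_@_@_@
r7=111: @@@@@@@@
r8=1000: @_______@
r9=1001: @@______@@
r10=1010: @_@_____@_@
r11=1011: @@@@____@@@@
r12=1100: @___@___@___@

Answer: @
@@
@_@
@@@@
@___@
@@__@@
@_@_@_@
@@@@@@@@
@_______@
@@______@@
@_@_____@_@
@@@@____@@@@
@___@___@___@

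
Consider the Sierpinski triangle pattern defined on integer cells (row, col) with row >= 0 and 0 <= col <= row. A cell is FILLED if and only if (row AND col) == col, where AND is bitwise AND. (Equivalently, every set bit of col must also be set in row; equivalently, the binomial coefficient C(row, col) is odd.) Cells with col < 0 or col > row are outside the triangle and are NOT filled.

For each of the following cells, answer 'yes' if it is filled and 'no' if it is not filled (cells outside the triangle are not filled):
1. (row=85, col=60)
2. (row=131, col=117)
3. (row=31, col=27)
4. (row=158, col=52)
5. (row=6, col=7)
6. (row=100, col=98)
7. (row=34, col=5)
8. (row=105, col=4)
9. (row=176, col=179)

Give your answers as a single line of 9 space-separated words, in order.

(85,60): row=0b1010101, col=0b111100, row AND col = 0b10100 = 20; 20 != 60 -> empty
(131,117): row=0b10000011, col=0b1110101, row AND col = 0b1 = 1; 1 != 117 -> empty
(31,27): row=0b11111, col=0b11011, row AND col = 0b11011 = 27; 27 == 27 -> filled
(158,52): row=0b10011110, col=0b110100, row AND col = 0b10100 = 20; 20 != 52 -> empty
(6,7): col outside [0, 6] -> not filled
(100,98): row=0b1100100, col=0b1100010, row AND col = 0b1100000 = 96; 96 != 98 -> empty
(34,5): row=0b100010, col=0b101, row AND col = 0b0 = 0; 0 != 5 -> empty
(105,4): row=0b1101001, col=0b100, row AND col = 0b0 = 0; 0 != 4 -> empty
(176,179): col outside [0, 176] -> not filled

Answer: no no yes no no no no no no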